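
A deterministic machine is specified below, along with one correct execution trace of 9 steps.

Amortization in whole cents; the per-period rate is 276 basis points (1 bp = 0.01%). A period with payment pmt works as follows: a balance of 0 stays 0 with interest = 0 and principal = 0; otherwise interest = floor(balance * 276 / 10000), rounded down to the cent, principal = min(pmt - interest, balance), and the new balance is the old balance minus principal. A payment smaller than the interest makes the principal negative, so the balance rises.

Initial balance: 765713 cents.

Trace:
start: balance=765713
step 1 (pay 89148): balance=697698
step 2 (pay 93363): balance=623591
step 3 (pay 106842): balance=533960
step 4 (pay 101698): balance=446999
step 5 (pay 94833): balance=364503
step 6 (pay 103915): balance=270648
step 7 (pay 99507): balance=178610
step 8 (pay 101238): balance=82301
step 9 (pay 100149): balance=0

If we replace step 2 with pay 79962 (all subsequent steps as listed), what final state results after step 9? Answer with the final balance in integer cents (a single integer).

(re-executing from step 2 with the substitution; state before step 2: balance=697698)
step 2 (pay 79962): balance=636992
step 3 (pay 106842): balance=547730
step 4 (pay 101698): balance=461149
step 5 (pay 94833): balance=379043
step 6 (pay 103915): balance=285589
step 7 (pay 99507): balance=193964
step 8 (pay 101238): balance=98079
step 9 (pay 100149): balance=636

636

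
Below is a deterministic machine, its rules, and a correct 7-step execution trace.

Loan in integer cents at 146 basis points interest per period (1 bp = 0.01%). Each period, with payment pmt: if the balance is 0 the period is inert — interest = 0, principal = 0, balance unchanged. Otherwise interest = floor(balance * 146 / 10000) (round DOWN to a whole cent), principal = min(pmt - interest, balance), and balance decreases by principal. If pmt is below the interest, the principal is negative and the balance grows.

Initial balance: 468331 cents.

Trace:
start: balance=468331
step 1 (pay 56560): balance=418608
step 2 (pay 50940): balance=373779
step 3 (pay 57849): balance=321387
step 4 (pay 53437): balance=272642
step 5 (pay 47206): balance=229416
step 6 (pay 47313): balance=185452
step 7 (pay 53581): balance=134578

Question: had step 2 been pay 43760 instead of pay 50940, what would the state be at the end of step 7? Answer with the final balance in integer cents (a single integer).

(re-executing from step 2 with the substitution; state before step 2: balance=418608)
step 2 (pay 43760): balance=380959
step 3 (pay 57849): balance=328672
step 4 (pay 53437): balance=280033
step 5 (pay 47206): balance=236915
step 6 (pay 47313): balance=193060
step 7 (pay 53581): balance=142297

142297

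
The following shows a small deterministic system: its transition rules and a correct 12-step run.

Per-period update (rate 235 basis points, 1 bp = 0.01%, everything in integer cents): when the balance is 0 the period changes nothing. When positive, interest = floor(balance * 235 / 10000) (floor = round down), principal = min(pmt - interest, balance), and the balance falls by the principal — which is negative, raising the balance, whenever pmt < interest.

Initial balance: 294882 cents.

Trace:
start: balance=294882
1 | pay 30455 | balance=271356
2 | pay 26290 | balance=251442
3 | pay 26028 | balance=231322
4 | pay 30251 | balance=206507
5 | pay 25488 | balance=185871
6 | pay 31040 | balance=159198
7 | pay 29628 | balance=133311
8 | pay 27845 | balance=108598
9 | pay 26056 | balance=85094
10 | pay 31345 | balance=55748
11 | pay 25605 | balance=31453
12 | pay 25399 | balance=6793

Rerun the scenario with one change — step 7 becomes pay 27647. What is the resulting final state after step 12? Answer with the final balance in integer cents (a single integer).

(re-executing from step 7 with the substitution; state before step 7: balance=159198)
7 | pay 27647 | balance=135292
8 | pay 27845 | balance=110626
9 | pay 26056 | balance=87169
10 | pay 31345 | balance=57872
11 | pay 25605 | balance=33626
12 | pay 25399 | balance=9017

9017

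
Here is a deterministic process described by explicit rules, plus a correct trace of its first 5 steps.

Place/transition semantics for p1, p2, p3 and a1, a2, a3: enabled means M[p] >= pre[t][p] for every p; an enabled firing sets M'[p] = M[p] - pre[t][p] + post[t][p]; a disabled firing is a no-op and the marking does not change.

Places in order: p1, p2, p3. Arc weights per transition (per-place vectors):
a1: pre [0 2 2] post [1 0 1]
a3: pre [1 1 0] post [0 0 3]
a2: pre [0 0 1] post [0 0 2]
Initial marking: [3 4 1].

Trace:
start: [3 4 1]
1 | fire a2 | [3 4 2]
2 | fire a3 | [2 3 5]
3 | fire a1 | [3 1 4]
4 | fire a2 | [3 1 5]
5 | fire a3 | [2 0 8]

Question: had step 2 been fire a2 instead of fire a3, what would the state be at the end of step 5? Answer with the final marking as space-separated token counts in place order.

(re-executing from step 2 with the substitution; state before step 2: [3 4 2])
2 | fire a2 | [3 4 3]
3 | fire a1 | [4 2 2]
4 | fire a2 | [4 2 3]
5 | fire a3 | [3 1 6]

3 1 6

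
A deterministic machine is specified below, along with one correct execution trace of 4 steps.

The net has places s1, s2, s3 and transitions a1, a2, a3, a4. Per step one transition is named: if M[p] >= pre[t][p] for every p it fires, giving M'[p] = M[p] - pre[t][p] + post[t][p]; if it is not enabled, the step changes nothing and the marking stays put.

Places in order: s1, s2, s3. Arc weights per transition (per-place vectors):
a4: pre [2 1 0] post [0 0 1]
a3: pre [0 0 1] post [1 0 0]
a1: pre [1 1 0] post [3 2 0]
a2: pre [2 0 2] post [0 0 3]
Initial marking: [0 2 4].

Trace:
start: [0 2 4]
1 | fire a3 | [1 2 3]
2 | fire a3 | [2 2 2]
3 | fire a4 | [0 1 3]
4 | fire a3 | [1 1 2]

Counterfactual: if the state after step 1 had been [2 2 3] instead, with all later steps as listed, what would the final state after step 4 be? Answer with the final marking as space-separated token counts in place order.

2 1 2

state after step 1 := [2 2 3]
2 | fire a3 | [3 2 2]
3 | fire a4 | [1 1 3]
4 | fire a3 | [2 1 2]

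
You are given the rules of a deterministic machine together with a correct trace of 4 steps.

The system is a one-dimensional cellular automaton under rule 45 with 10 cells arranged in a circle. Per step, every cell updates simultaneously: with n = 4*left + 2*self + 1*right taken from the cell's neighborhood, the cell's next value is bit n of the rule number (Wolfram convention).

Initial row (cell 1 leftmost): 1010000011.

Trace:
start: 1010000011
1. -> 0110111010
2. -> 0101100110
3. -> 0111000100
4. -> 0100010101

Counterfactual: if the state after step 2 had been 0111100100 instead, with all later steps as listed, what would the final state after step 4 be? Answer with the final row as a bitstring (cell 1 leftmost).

state after step 2 := 0111100100
3. -> 0100000101
4. -> 1101110111

1101110111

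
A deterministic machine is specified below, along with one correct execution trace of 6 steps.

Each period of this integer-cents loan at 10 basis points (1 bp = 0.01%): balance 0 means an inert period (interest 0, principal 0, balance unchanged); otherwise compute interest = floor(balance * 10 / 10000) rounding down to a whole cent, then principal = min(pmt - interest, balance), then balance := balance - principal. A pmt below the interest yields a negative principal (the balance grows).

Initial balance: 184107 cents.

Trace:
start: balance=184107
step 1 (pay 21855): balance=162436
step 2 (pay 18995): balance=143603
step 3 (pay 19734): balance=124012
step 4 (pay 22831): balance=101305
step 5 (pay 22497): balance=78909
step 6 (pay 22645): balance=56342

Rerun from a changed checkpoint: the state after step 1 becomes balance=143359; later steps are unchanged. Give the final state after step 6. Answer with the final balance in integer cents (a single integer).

state after step 1 := balance=143359
step 2 (pay 18995): balance=124507
step 3 (pay 19734): balance=104897
step 4 (pay 22831): balance=82170
step 5 (pay 22497): balance=59755
step 6 (pay 22645): balance=37169

37169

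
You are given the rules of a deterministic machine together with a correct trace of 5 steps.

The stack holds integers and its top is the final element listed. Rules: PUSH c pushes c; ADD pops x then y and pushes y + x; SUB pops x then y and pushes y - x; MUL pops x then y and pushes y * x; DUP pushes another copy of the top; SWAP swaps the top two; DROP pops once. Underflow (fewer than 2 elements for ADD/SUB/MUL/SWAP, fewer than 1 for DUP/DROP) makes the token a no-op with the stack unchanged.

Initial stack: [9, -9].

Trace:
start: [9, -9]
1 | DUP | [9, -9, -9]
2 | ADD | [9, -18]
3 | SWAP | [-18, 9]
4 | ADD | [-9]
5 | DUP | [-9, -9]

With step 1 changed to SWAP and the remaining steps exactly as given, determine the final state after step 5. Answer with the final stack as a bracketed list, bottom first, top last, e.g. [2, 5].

(re-executing from step 1 with the substitution; state before step 1: [9, -9])
1 | SWAP | [-9, 9]
2 | ADD | [0]
3 | SWAP | [0]
4 | ADD | [0]
5 | DUP | [0, 0]

[0, 0]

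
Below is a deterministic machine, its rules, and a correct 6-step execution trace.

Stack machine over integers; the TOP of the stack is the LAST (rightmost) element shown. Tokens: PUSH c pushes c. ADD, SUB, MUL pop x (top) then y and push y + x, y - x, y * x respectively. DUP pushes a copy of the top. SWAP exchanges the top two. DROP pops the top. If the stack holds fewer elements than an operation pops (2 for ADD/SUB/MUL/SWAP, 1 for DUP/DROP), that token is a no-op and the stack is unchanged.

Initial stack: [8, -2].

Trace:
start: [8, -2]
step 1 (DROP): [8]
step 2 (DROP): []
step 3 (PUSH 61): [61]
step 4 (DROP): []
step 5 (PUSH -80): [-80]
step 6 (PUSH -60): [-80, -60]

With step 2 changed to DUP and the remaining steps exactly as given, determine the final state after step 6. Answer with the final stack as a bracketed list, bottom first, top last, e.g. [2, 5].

[8, 8, -80, -60]

(re-executing from step 2 with the substitution; state before step 2: [8])
step 2 (DUP): [8, 8]
step 3 (PUSH 61): [8, 8, 61]
step 4 (DROP): [8, 8]
step 5 (PUSH -80): [8, 8, -80]
step 6 (PUSH -60): [8, 8, -80, -60]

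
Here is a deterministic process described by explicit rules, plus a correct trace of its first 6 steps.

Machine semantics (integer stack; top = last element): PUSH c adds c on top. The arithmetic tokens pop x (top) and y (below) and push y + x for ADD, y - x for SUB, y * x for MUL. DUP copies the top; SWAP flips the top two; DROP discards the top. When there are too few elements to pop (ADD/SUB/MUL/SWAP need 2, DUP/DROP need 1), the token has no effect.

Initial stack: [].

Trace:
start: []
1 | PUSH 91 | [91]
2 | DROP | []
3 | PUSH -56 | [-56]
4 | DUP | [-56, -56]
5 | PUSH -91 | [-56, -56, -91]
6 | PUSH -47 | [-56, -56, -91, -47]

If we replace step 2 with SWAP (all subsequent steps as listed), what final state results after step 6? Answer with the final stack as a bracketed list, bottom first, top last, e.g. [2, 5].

(re-executing from step 2 with the substitution; state before step 2: [91])
2 | SWAP | [91]
3 | PUSH -56 | [91, -56]
4 | DUP | [91, -56, -56]
5 | PUSH -91 | [91, -56, -56, -91]
6 | PUSH -47 | [91, -56, -56, -91, -47]

[91, -56, -56, -91, -47]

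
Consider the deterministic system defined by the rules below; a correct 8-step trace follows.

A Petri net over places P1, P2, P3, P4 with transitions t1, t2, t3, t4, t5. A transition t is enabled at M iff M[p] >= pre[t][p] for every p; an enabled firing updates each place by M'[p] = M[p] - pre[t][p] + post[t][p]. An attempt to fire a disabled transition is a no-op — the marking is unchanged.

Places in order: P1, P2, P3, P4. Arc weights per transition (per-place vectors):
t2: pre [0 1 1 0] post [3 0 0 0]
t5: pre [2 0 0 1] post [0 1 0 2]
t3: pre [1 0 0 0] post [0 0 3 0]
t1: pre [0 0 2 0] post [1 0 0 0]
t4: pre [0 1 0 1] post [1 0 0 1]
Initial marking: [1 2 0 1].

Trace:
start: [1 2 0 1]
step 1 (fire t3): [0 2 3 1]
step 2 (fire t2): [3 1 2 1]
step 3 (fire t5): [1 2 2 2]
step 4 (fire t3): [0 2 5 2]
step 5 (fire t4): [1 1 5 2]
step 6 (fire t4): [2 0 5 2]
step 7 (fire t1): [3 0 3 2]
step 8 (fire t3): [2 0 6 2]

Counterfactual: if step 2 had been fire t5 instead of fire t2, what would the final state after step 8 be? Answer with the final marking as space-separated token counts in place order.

2 0 4 1

(re-executing from step 2 with the substitution; state before step 2: [0 2 3 1])
step 2 (fire t5): [0 2 3 1]
step 3 (fire t5): [0 2 3 1]
step 4 (fire t3): [0 2 3 1]
step 5 (fire t4): [1 1 3 1]
step 6 (fire t4): [2 0 3 1]
step 7 (fire t1): [3 0 1 1]
step 8 (fire t3): [2 0 4 1]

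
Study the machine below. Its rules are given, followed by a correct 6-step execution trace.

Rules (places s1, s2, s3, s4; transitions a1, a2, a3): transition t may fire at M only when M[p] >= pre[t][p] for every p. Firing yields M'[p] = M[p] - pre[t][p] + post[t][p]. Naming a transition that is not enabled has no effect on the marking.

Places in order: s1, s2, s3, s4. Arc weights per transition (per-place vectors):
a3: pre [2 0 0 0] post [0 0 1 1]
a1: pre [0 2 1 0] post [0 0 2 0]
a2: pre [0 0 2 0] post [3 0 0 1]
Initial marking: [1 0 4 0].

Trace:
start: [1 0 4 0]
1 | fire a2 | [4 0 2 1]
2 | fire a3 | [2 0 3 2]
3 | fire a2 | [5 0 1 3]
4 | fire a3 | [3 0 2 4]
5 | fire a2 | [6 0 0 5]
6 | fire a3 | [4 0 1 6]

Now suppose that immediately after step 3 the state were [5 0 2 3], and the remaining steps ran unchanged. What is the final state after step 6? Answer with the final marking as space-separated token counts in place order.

state after step 3 := [5 0 2 3]
4 | fire a3 | [3 0 3 4]
5 | fire a2 | [6 0 1 5]
6 | fire a3 | [4 0 2 6]

4 0 2 6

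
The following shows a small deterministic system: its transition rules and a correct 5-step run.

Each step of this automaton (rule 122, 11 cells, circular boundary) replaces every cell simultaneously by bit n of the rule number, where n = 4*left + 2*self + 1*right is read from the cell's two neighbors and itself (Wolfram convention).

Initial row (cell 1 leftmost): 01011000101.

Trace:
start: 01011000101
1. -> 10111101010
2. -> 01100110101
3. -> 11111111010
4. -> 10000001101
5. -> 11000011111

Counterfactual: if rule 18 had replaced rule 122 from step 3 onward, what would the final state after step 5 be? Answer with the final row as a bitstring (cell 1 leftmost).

01011010000

(re-executing steps 3..5 under rule 18; state before step 3: 01100110101)
3. -> 00011000000
4. -> 00100100000
5. -> 01011010000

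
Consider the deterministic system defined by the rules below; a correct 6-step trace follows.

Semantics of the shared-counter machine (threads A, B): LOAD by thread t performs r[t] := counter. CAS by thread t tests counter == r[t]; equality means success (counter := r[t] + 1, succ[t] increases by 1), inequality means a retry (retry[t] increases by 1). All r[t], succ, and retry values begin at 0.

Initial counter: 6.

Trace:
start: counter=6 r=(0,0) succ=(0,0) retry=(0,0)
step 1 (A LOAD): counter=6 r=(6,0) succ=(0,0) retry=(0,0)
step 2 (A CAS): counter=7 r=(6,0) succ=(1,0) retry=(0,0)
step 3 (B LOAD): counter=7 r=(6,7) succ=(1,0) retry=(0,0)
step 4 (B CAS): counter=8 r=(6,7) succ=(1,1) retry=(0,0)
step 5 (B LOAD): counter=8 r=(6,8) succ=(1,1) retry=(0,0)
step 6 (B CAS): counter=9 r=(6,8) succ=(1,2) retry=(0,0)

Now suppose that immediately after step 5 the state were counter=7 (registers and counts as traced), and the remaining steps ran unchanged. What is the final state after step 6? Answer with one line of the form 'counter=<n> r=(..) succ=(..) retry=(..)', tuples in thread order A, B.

counter=7 r=(6,8) succ=(1,1) retry=(0,1)

state after step 5 := counter=7 r=(6,8) succ=(1,1) retry=(0,0)
step 6 (B CAS): counter=7 r=(6,8) succ=(1,1) retry=(0,1)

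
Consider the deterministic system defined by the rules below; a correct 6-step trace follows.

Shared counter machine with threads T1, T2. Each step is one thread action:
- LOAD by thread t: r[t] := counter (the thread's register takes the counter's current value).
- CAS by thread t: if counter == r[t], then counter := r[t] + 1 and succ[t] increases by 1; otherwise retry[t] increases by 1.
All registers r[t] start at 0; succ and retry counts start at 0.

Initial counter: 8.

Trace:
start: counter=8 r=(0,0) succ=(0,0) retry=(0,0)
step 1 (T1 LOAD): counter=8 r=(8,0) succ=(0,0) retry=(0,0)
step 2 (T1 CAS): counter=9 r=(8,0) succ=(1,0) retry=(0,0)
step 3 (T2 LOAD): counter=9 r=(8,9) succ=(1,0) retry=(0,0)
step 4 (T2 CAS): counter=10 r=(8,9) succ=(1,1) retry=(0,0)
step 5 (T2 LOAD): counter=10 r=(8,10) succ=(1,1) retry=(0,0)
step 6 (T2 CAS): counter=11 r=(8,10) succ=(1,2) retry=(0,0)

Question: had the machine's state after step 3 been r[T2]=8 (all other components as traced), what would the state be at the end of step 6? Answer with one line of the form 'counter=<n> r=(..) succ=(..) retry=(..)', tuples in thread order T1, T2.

state after step 3 := counter=9 r=(8,8) succ=(1,0) retry=(0,0)
step 4 (T2 CAS): counter=9 r=(8,8) succ=(1,0) retry=(0,1)
step 5 (T2 LOAD): counter=9 r=(8,9) succ=(1,0) retry=(0,1)
step 6 (T2 CAS): counter=10 r=(8,9) succ=(1,1) retry=(0,1)

counter=10 r=(8,9) succ=(1,1) retry=(0,1)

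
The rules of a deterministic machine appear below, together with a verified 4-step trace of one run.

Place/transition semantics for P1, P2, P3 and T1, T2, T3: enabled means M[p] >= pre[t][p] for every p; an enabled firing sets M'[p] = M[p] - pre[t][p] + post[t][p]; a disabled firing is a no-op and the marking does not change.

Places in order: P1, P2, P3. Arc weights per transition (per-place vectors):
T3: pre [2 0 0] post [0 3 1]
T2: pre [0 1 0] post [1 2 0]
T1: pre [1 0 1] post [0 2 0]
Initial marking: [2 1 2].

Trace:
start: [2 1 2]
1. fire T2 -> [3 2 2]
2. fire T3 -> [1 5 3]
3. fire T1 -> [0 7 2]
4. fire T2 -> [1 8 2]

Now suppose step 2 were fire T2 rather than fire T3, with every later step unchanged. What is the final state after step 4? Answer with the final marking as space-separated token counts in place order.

4 6 1

(re-executing from step 2 with the substitution; state before step 2: [3 2 2])
2. fire T2 -> [4 3 2]
3. fire T1 -> [3 5 1]
4. fire T2 -> [4 6 1]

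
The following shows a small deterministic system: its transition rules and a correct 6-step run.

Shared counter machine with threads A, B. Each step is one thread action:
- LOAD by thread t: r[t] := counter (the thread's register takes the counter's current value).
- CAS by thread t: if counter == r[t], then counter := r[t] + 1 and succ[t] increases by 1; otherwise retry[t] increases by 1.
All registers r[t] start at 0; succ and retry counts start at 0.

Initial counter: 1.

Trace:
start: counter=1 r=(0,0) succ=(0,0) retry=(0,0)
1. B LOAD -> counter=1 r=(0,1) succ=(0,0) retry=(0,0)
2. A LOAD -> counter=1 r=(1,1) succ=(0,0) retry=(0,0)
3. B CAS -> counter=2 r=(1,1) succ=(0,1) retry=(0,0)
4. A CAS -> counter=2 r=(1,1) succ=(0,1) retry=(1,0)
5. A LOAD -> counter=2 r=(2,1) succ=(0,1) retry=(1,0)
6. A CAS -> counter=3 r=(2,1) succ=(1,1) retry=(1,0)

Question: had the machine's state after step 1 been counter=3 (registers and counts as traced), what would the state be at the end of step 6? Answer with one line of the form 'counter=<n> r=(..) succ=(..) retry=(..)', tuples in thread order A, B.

state after step 1 := counter=3 r=(0,1) succ=(0,0) retry=(0,0)
2. A LOAD -> counter=3 r=(3,1) succ=(0,0) retry=(0,0)
3. B CAS -> counter=3 r=(3,1) succ=(0,0) retry=(0,1)
4. A CAS -> counter=4 r=(3,1) succ=(1,0) retry=(0,1)
5. A LOAD -> counter=4 r=(4,1) succ=(1,0) retry=(0,1)
6. A CAS -> counter=5 r=(4,1) succ=(2,0) retry=(0,1)

counter=5 r=(4,1) succ=(2,0) retry=(0,1)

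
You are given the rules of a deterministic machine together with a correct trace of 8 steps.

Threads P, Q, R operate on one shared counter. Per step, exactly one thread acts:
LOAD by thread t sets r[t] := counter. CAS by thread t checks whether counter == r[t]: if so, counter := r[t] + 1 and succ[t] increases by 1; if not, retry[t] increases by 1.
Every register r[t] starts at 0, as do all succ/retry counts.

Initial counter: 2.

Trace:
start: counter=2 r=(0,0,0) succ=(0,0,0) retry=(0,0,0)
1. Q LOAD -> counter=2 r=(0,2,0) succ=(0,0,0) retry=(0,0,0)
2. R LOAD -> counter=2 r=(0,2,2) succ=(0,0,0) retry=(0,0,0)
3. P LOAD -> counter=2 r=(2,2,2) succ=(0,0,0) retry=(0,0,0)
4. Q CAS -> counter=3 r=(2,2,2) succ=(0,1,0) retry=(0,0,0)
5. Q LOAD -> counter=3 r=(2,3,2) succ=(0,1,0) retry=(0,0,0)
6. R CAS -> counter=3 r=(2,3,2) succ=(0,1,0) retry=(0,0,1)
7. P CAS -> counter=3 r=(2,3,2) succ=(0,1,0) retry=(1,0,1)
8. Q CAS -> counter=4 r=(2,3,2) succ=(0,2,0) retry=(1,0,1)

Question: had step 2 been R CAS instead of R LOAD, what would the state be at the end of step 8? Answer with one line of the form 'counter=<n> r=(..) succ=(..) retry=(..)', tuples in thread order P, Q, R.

counter=4 r=(2,3,0) succ=(0,2,0) retry=(1,0,2)

(re-executing from step 2 with the substitution; state before step 2: counter=2 r=(0,2,0) succ=(0,0,0) retry=(0,0,0))
2. R CAS -> counter=2 r=(0,2,0) succ=(0,0,0) retry=(0,0,1)
3. P LOAD -> counter=2 r=(2,2,0) succ=(0,0,0) retry=(0,0,1)
4. Q CAS -> counter=3 r=(2,2,0) succ=(0,1,0) retry=(0,0,1)
5. Q LOAD -> counter=3 r=(2,3,0) succ=(0,1,0) retry=(0,0,1)
6. R CAS -> counter=3 r=(2,3,0) succ=(0,1,0) retry=(0,0,2)
7. P CAS -> counter=3 r=(2,3,0) succ=(0,1,0) retry=(1,0,2)
8. Q CAS -> counter=4 r=(2,3,0) succ=(0,2,0) retry=(1,0,2)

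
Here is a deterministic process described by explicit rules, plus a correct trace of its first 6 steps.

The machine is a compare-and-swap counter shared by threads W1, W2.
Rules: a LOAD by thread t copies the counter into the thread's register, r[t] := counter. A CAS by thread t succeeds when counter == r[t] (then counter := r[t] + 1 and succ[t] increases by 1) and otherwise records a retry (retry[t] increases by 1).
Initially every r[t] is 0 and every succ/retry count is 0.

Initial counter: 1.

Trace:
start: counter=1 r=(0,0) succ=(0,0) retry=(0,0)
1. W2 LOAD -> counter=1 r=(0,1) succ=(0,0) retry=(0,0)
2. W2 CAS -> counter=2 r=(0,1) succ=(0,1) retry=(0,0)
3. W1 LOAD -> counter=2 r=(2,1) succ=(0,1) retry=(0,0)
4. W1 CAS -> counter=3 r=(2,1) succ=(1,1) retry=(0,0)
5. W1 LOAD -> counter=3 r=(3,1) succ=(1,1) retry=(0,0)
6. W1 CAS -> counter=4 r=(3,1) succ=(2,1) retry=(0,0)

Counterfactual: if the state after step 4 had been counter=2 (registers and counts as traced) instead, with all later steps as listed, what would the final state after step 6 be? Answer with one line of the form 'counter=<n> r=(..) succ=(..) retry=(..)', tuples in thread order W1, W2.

state after step 4 := counter=2 r=(2,1) succ=(1,1) retry=(0,0)
5. W1 LOAD -> counter=2 r=(2,1) succ=(1,1) retry=(0,0)
6. W1 CAS -> counter=3 r=(2,1) succ=(2,1) retry=(0,0)

counter=3 r=(2,1) succ=(2,1) retry=(0,0)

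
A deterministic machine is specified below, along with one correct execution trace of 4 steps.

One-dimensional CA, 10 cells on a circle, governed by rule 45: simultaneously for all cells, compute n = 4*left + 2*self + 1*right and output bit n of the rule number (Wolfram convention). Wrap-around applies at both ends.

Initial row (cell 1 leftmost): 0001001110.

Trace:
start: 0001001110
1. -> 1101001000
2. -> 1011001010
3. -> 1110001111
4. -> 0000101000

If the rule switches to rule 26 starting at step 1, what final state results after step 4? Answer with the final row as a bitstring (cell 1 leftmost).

(re-executing steps 1..4 under rule 26; state before step 1: 0001001110)
1. -> 0010111001
2. -> 1100100110
3. -> 1011011100
4. -> 0010010011

0010010011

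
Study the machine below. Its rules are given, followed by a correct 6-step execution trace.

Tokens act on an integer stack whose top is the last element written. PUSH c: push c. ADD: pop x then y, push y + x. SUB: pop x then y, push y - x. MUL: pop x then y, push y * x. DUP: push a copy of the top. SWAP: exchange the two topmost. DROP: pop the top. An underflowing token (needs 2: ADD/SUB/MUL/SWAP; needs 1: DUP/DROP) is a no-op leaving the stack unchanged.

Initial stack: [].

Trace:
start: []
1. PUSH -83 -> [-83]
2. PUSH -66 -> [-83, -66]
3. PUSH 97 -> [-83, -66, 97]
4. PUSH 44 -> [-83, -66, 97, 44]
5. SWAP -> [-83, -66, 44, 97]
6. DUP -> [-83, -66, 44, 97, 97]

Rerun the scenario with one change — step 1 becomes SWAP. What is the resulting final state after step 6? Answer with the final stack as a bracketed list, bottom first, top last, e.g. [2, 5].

[-66, 44, 97, 97]

(re-executing from step 1 with the substitution; state before step 1: [])
1. SWAP -> []
2. PUSH -66 -> [-66]
3. PUSH 97 -> [-66, 97]
4. PUSH 44 -> [-66, 97, 44]
5. SWAP -> [-66, 44, 97]
6. DUP -> [-66, 44, 97, 97]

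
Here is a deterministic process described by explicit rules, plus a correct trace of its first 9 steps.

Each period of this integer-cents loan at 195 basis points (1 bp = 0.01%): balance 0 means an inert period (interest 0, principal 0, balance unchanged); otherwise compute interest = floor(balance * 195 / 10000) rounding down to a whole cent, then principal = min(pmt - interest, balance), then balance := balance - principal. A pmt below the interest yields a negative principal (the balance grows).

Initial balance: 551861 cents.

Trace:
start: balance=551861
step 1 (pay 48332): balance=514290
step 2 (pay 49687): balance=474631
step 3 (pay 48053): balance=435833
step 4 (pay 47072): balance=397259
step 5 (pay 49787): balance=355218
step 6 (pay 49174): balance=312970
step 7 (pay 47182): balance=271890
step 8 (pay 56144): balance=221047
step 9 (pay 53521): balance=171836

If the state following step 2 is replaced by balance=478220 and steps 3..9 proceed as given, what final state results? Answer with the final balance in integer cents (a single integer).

175946

state after step 2 := balance=478220
step 3 (pay 48053): balance=439492
step 4 (pay 47072): balance=400990
step 5 (pay 49787): balance=359022
step 6 (pay 49174): balance=316848
step 7 (pay 47182): balance=275844
step 8 (pay 56144): balance=225078
step 9 (pay 53521): balance=175946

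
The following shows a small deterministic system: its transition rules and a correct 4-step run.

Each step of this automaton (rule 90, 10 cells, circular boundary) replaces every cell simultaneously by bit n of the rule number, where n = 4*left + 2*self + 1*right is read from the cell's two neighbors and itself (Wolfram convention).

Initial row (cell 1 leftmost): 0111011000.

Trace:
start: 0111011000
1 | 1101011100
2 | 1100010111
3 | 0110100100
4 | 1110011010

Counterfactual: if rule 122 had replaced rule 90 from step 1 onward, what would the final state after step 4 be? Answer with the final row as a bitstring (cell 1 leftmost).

(re-executing steps 1..4 under rule 122; state before step 1: 0111011000)
1 | 1101111100
2 | 1111000111
3 | 0001101100
4 | 0011111110

0011111110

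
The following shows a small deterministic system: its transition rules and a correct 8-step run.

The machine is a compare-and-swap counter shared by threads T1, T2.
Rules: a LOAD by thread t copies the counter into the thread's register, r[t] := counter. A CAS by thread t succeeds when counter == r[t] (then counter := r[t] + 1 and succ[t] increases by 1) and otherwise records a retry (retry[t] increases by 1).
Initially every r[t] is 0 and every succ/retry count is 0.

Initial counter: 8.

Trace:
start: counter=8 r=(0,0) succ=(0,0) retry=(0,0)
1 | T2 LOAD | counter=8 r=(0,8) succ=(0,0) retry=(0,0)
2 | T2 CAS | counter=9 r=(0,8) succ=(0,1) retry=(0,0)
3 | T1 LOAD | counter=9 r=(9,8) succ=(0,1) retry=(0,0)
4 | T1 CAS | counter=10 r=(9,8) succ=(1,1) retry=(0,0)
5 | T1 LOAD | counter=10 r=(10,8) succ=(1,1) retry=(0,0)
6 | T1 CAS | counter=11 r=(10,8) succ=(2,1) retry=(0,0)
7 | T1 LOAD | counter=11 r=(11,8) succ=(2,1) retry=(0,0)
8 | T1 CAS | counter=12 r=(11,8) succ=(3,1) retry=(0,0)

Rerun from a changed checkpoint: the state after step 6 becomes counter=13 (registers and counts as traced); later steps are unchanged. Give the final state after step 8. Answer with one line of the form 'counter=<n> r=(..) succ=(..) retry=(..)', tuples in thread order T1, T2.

state after step 6 := counter=13 r=(10,8) succ=(2,1) retry=(0,0)
7 | T1 LOAD | counter=13 r=(13,8) succ=(2,1) retry=(0,0)
8 | T1 CAS | counter=14 r=(13,8) succ=(3,1) retry=(0,0)

counter=14 r=(13,8) succ=(3,1) retry=(0,0)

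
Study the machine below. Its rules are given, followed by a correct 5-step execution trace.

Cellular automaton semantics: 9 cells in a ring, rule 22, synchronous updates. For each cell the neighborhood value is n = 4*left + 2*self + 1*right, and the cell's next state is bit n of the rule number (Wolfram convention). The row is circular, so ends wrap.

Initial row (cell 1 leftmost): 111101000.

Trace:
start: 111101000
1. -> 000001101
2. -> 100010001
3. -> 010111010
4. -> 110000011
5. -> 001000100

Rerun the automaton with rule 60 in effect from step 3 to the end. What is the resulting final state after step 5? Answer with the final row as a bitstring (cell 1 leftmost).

000111111

(re-executing steps 3..5 under rule 60; state before step 3: 100010001)
3. -> 010011001
4. -> 111010101
5. -> 000111111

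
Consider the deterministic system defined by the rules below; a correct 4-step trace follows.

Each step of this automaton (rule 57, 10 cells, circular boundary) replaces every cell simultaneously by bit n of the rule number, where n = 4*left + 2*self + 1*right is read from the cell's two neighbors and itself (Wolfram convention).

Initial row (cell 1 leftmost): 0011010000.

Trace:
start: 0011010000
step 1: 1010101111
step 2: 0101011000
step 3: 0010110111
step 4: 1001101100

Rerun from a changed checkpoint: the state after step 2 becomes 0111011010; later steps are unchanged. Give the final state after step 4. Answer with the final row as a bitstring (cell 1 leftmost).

1010101010

state after step 2 := 0111011010
step 3: 0100110101
step 4: 1010101010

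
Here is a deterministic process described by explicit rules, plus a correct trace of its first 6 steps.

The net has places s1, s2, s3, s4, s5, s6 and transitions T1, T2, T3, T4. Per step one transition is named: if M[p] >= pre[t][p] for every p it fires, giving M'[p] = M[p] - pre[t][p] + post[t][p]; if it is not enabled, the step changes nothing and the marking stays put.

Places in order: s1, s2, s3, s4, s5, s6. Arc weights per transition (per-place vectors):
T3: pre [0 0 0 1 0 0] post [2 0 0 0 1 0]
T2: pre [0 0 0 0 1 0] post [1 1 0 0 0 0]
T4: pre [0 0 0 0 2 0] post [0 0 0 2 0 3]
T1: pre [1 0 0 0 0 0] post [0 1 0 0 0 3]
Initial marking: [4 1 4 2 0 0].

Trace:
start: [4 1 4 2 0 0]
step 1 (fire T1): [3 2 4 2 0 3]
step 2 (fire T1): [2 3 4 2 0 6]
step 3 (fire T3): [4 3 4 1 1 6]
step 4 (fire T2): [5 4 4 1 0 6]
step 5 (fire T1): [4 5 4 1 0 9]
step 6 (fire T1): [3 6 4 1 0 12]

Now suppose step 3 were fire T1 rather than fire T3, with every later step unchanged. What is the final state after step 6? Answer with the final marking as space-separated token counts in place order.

0 5 4 2 0 12

(re-executing from step 3 with the substitution; state before step 3: [2 3 4 2 0 6])
step 3 (fire T1): [1 4 4 2 0 9]
step 4 (fire T2): [1 4 4 2 0 9]
step 5 (fire T1): [0 5 4 2 0 12]
step 6 (fire T1): [0 5 4 2 0 12]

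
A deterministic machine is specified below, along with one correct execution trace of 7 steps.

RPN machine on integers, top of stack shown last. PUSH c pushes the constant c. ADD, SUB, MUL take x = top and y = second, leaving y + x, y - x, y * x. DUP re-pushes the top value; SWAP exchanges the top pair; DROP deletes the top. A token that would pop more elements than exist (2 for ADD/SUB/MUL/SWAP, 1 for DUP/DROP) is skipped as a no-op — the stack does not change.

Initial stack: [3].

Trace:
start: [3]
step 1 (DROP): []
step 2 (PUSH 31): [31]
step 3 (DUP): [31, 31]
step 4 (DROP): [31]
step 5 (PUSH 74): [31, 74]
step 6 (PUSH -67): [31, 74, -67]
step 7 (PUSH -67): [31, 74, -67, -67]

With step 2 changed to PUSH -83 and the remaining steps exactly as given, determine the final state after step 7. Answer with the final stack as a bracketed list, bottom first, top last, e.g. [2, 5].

[-83, 74, -67, -67]

(re-executing from step 2 with the substitution; state before step 2: [])
step 2 (PUSH -83): [-83]
step 3 (DUP): [-83, -83]
step 4 (DROP): [-83]
step 5 (PUSH 74): [-83, 74]
step 6 (PUSH -67): [-83, 74, -67]
step 7 (PUSH -67): [-83, 74, -67, -67]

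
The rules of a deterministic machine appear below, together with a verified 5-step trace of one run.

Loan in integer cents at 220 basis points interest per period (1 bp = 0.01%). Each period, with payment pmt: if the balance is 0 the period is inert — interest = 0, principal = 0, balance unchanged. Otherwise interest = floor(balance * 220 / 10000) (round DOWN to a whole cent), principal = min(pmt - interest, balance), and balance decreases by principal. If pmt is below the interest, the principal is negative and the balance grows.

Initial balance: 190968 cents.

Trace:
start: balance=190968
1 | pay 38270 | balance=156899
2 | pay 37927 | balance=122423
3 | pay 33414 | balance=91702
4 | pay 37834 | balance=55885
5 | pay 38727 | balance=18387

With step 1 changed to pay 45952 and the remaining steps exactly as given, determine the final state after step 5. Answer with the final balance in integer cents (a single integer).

10006

(re-executing from step 1 with the substitution; state before step 1: balance=190968)
1 | pay 45952 | balance=149217
2 | pay 37927 | balance=114572
3 | pay 33414 | balance=83678
4 | pay 37834 | balance=47684
5 | pay 38727 | balance=10006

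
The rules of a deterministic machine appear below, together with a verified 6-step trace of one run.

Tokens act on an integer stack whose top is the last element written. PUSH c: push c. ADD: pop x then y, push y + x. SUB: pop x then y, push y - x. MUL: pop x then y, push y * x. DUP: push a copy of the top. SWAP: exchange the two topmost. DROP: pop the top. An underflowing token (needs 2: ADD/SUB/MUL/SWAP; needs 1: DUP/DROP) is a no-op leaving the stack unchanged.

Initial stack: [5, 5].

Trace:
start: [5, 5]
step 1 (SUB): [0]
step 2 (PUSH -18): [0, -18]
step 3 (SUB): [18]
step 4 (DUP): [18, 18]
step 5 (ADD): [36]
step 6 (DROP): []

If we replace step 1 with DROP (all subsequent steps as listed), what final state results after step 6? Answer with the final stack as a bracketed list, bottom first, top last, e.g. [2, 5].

(re-executing from step 1 with the substitution; state before step 1: [5, 5])
step 1 (DROP): [5]
step 2 (PUSH -18): [5, -18]
step 3 (SUB): [23]
step 4 (DUP): [23, 23]
step 5 (ADD): [46]
step 6 (DROP): []

[]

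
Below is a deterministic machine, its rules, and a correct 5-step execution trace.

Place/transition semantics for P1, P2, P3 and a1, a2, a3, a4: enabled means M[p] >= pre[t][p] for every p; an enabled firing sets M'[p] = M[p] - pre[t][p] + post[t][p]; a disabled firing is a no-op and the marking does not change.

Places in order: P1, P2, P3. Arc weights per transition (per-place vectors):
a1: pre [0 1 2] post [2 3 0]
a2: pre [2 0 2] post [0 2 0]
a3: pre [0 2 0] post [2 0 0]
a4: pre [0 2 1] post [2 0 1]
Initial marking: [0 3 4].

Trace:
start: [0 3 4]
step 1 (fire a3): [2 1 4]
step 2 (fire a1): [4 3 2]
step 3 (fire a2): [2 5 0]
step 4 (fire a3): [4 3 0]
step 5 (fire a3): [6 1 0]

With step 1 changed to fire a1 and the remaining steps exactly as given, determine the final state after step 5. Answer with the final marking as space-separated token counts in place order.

8 3 0

(re-executing from step 1 with the substitution; state before step 1: [0 3 4])
step 1 (fire a1): [2 5 2]
step 2 (fire a1): [4 7 0]
step 3 (fire a2): [4 7 0]
step 4 (fire a3): [6 5 0]
step 5 (fire a3): [8 3 0]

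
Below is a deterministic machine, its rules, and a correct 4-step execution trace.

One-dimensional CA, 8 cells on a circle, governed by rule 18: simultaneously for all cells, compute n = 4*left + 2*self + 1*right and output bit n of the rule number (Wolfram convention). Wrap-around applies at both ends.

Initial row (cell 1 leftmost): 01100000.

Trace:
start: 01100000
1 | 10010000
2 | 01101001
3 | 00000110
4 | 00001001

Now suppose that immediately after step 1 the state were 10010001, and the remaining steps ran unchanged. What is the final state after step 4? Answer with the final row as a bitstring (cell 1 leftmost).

state after step 1 := 10010001
2 | 01101010
3 | 10000001
4 | 01000010

01000010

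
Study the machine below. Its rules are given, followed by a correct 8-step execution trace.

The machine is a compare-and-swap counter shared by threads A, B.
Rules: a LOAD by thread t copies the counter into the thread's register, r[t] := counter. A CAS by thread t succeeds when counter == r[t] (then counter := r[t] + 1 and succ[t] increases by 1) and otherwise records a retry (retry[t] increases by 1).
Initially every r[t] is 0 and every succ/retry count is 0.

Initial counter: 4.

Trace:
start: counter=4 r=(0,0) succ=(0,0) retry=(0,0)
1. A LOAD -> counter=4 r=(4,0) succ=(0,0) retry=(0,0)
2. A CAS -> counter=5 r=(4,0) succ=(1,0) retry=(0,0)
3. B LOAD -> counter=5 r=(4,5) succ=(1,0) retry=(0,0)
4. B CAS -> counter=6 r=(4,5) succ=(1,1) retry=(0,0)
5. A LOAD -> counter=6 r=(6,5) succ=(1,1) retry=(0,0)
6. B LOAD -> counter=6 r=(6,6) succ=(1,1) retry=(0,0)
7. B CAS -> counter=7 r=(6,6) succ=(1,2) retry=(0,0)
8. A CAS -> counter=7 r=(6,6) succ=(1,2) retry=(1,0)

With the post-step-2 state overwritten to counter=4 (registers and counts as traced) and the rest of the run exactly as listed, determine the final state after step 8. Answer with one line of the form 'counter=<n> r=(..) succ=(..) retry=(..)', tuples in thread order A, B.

counter=6 r=(5,5) succ=(1,2) retry=(1,0)

state after step 2 := counter=4 r=(4,0) succ=(1,0) retry=(0,0)
3. B LOAD -> counter=4 r=(4,4) succ=(1,0) retry=(0,0)
4. B CAS -> counter=5 r=(4,4) succ=(1,1) retry=(0,0)
5. A LOAD -> counter=5 r=(5,4) succ=(1,1) retry=(0,0)
6. B LOAD -> counter=5 r=(5,5) succ=(1,1) retry=(0,0)
7. B CAS -> counter=6 r=(5,5) succ=(1,2) retry=(0,0)
8. A CAS -> counter=6 r=(5,5) succ=(1,2) retry=(1,0)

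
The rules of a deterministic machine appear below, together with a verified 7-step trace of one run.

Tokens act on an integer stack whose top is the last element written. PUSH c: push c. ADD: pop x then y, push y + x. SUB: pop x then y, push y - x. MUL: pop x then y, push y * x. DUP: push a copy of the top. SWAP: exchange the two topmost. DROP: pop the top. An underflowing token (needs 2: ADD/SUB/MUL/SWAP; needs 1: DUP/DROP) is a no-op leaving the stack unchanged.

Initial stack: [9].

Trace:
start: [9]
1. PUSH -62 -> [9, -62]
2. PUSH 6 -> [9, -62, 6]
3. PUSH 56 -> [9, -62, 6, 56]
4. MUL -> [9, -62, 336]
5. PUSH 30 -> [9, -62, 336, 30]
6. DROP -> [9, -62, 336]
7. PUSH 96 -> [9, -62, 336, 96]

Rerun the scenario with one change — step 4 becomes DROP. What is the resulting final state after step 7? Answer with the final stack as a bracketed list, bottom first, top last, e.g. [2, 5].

[9, -62, 6, 96]

(re-executing from step 4 with the substitution; state before step 4: [9, -62, 6, 56])
4. DROP -> [9, -62, 6]
5. PUSH 30 -> [9, -62, 6, 30]
6. DROP -> [9, -62, 6]
7. PUSH 96 -> [9, -62, 6, 96]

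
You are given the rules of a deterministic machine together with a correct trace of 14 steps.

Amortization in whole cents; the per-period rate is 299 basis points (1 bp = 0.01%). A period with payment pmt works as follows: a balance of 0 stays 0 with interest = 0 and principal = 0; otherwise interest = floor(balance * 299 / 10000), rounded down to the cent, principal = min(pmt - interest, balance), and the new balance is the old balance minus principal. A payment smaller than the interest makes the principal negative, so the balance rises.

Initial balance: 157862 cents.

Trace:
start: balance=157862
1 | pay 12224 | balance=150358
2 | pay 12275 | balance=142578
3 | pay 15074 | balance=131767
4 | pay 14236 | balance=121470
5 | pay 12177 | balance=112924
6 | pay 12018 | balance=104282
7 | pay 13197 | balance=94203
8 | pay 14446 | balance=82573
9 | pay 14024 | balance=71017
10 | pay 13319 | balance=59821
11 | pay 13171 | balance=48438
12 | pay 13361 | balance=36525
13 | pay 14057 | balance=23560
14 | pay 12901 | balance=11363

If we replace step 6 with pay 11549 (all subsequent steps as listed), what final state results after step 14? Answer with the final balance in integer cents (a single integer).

11956

(re-executing from step 6 with the substitution; state before step 6: balance=112924)
6 | pay 11549 | balance=104751
7 | pay 13197 | balance=94686
8 | pay 14446 | balance=83071
9 | pay 14024 | balance=71530
10 | pay 13319 | balance=60349
11 | pay 13171 | balance=48982
12 | pay 13361 | balance=37085
13 | pay 14057 | balance=24136
14 | pay 12901 | balance=11956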